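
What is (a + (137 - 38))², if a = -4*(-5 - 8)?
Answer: 22801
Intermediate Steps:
a = 52 (a = -4*(-13) = 52)
(a + (137 - 38))² = (52 + (137 - 38))² = (52 + 99)² = 151² = 22801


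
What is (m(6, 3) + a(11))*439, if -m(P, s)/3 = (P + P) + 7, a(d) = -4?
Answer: -26779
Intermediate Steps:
m(P, s) = -21 - 6*P (m(P, s) = -3*((P + P) + 7) = -3*(2*P + 7) = -3*(7 + 2*P) = -21 - 6*P)
(m(6, 3) + a(11))*439 = ((-21 - 6*6) - 4)*439 = ((-21 - 36) - 4)*439 = (-57 - 4)*439 = -61*439 = -26779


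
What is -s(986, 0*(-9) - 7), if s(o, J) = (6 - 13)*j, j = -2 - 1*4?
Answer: -42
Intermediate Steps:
j = -6 (j = -2 - 4 = -6)
s(o, J) = 42 (s(o, J) = (6 - 13)*(-6) = -7*(-6) = 42)
-s(986, 0*(-9) - 7) = -1*42 = -42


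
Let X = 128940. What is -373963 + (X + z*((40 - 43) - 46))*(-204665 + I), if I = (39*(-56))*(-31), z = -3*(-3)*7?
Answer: -17237326696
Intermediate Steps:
z = 63 (z = 9*7 = 63)
I = 67704 (I = -2184*(-31) = 67704)
-373963 + (X + z*((40 - 43) - 46))*(-204665 + I) = -373963 + (128940 + 63*((40 - 43) - 46))*(-204665 + 67704) = -373963 + (128940 + 63*(-3 - 46))*(-136961) = -373963 + (128940 + 63*(-49))*(-136961) = -373963 + (128940 - 3087)*(-136961) = -373963 + 125853*(-136961) = -373963 - 17236952733 = -17237326696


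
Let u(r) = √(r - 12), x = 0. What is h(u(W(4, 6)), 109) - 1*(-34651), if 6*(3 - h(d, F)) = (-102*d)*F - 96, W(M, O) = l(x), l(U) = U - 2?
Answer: 34670 + 1853*I*√14 ≈ 34670.0 + 6933.3*I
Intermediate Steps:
l(U) = -2 + U
W(M, O) = -2 (W(M, O) = -2 + 0 = -2)
u(r) = √(-12 + r)
h(d, F) = 19 + 17*F*d (h(d, F) = 3 - ((-102*d)*F - 96)/6 = 3 - (-102*F*d - 96)/6 = 3 - (-96 - 102*F*d)/6 = 3 + (16 + 17*F*d) = 19 + 17*F*d)
h(u(W(4, 6)), 109) - 1*(-34651) = (19 + 17*109*√(-12 - 2)) - 1*(-34651) = (19 + 17*109*√(-14)) + 34651 = (19 + 17*109*(I*√14)) + 34651 = (19 + 1853*I*√14) + 34651 = 34670 + 1853*I*√14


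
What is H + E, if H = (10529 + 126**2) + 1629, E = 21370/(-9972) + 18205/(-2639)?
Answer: 368753917991/13158054 ≈ 28025.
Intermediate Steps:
E = -118967845/13158054 (E = 21370*(-1/9972) + 18205*(-1/2639) = -10685/4986 - 18205/2639 = -118967845/13158054 ≈ -9.0414)
H = 28034 (H = (10529 + 15876) + 1629 = 26405 + 1629 = 28034)
H + E = 28034 - 118967845/13158054 = 368753917991/13158054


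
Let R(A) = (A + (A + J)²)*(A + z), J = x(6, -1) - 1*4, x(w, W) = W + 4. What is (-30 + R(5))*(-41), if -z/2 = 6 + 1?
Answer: 8979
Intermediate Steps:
x(w, W) = 4 + W
J = -1 (J = (4 - 1) - 1*4 = 3 - 4 = -1)
z = -14 (z = -2*(6 + 1) = -2*7 = -14)
R(A) = (-14 + A)*(A + (-1 + A)²) (R(A) = (A + (A - 1)²)*(A - 14) = (A + (-1 + A)²)*(-14 + A) = (-14 + A)*(A + (-1 + A)²))
(-30 + R(5))*(-41) = (-30 + (-14 + 5³ - 15*5² + 15*5))*(-41) = (-30 + (-14 + 125 - 15*25 + 75))*(-41) = (-30 + (-14 + 125 - 375 + 75))*(-41) = (-30 - 189)*(-41) = -219*(-41) = 8979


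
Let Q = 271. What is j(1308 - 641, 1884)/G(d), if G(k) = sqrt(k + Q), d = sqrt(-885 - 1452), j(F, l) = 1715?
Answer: 1715/sqrt(271 + I*sqrt(2337)) ≈ 102.96 - 9.1117*I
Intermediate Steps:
d = I*sqrt(2337) (d = sqrt(-2337) = I*sqrt(2337) ≈ 48.343*I)
G(k) = sqrt(271 + k) (G(k) = sqrt(k + 271) = sqrt(271 + k))
j(1308 - 641, 1884)/G(d) = 1715/(sqrt(271 + I*sqrt(2337))) = 1715/sqrt(271 + I*sqrt(2337))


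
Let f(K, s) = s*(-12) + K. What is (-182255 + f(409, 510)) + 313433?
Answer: 125467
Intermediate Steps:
f(K, s) = K - 12*s (f(K, s) = -12*s + K = K - 12*s)
(-182255 + f(409, 510)) + 313433 = (-182255 + (409 - 12*510)) + 313433 = (-182255 + (409 - 6120)) + 313433 = (-182255 - 5711) + 313433 = -187966 + 313433 = 125467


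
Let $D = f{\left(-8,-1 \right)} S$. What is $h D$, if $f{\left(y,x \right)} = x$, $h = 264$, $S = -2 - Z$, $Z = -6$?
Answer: $-1056$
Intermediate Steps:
$S = 4$ ($S = -2 - -6 = -2 + 6 = 4$)
$D = -4$ ($D = \left(-1\right) 4 = -4$)
$h D = 264 \left(-4\right) = -1056$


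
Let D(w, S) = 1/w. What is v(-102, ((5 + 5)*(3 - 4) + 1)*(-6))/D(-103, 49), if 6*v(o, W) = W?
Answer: -927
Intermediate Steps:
v(o, W) = W/6
v(-102, ((5 + 5)*(3 - 4) + 1)*(-6))/D(-103, 49) = ((((5 + 5)*(3 - 4) + 1)*(-6))/6)/(1/(-103)) = (((10*(-1) + 1)*(-6))/6)/(-1/103) = (((-10 + 1)*(-6))/6)*(-103) = ((-9*(-6))/6)*(-103) = ((⅙)*54)*(-103) = 9*(-103) = -927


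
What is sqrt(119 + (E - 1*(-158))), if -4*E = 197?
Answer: sqrt(911)/2 ≈ 15.091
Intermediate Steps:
E = -197/4 (E = -1/4*197 = -197/4 ≈ -49.250)
sqrt(119 + (E - 1*(-158))) = sqrt(119 + (-197/4 - 1*(-158))) = sqrt(119 + (-197/4 + 158)) = sqrt(119 + 435/4) = sqrt(911/4) = sqrt(911)/2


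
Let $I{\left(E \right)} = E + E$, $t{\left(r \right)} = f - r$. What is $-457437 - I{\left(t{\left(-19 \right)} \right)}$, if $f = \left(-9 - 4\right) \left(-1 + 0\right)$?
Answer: $-457501$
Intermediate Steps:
$f = 13$ ($f = \left(-13\right) \left(-1\right) = 13$)
$t{\left(r \right)} = 13 - r$
$I{\left(E \right)} = 2 E$
$-457437 - I{\left(t{\left(-19 \right)} \right)} = -457437 - 2 \left(13 - -19\right) = -457437 - 2 \left(13 + 19\right) = -457437 - 2 \cdot 32 = -457437 - 64 = -457501$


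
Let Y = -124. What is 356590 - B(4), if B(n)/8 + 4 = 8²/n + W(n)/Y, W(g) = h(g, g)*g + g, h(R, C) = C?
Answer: 11051354/31 ≈ 3.5650e+5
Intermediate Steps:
W(g) = g + g² (W(g) = g*g + g = g² + g = g + g²)
B(n) = -32 + 512/n - 2*n*(1 + n)/31 (B(n) = -32 + 8*(8²/n + (n*(1 + n))/(-124)) = -32 + 8*(64/n + (n*(1 + n))*(-1/124)) = -32 + 8*(64/n - n*(1 + n)/124) = -32 + (512/n - 2*n*(1 + n)/31) = -32 + 512/n - 2*n*(1 + n)/31)
356590 - B(4) = 356590 - 2*(7936 - 1*4*(496 + 4*(1 + 4)))/(31*4) = 356590 - 2*(7936 - 1*4*(496 + 4*5))/(31*4) = 356590 - 2*(7936 - 1*4*(496 + 20))/(31*4) = 356590 - 2*(7936 - 1*4*516)/(31*4) = 356590 - 2*(7936 - 2064)/(31*4) = 356590 - 2*5872/(31*4) = 356590 - 1*2936/31 = 356590 - 2936/31 = 11051354/31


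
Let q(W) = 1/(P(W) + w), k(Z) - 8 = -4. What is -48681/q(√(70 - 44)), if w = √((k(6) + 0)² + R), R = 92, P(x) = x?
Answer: -292086*√3 - 48681*√26 ≈ -7.5413e+5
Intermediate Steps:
k(Z) = 4 (k(Z) = 8 - 4 = 4)
w = 6*√3 (w = √((4 + 0)² + 92) = √(4² + 92) = √(16 + 92) = √108 = 6*√3 ≈ 10.392)
q(W) = 1/(W + 6*√3)
-48681/q(√(70 - 44)) = -(48681*√(70 - 44) + 292086*√3) = -(48681*√26 + 292086*√3) = -48681*(√26 + 6*√3) = -292086*√3 - 48681*√26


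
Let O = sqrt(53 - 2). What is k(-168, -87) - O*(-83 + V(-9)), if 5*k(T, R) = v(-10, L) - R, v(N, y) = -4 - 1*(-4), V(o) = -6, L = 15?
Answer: 87/5 + 89*sqrt(51) ≈ 652.99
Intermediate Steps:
O = sqrt(51) ≈ 7.1414
v(N, y) = 0 (v(N, y) = -4 + 4 = 0)
k(T, R) = -R/5 (k(T, R) = (0 - R)/5 = (-R)/5 = -R/5)
k(-168, -87) - O*(-83 + V(-9)) = -1/5*(-87) - sqrt(51)*(-83 - 6) = 87/5 - sqrt(51)*(-89) = 87/5 - (-89)*sqrt(51) = 87/5 + 89*sqrt(51)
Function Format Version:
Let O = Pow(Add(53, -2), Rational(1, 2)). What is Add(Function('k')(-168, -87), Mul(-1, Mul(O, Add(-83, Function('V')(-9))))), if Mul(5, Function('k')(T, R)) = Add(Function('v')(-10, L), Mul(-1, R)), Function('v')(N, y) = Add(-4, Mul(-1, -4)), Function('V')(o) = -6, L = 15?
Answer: Add(Rational(87, 5), Mul(89, Pow(51, Rational(1, 2)))) ≈ 652.99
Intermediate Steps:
O = Pow(51, Rational(1, 2)) ≈ 7.1414
Function('v')(N, y) = 0 (Function('v')(N, y) = Add(-4, 4) = 0)
Function('k')(T, R) = Mul(Rational(-1, 5), R) (Function('k')(T, R) = Mul(Rational(1, 5), Add(0, Mul(-1, R))) = Mul(Rational(1, 5), Mul(-1, R)) = Mul(Rational(-1, 5), R))
Add(Function('k')(-168, -87), Mul(-1, Mul(O, Add(-83, Function('V')(-9))))) = Add(Mul(Rational(-1, 5), -87), Mul(-1, Mul(Pow(51, Rational(1, 2)), Add(-83, -6)))) = Add(Rational(87, 5), Mul(-1, Mul(Pow(51, Rational(1, 2)), -89))) = Add(Rational(87, 5), Mul(-1, Mul(-89, Pow(51, Rational(1, 2))))) = Add(Rational(87, 5), Mul(89, Pow(51, Rational(1, 2))))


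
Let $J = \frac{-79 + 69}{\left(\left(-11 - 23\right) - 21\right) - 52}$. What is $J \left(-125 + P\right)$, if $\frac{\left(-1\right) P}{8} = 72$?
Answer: $- \frac{7010}{107} \approx -65.514$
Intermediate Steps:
$P = -576$ ($P = \left(-8\right) 72 = -576$)
$J = \frac{10}{107}$ ($J = - \frac{10}{\left(-34 - 21\right) - 52} = - \frac{10}{-55 - 52} = - \frac{10}{-107} = \left(-10\right) \left(- \frac{1}{107}\right) = \frac{10}{107} \approx 0.093458$)
$J \left(-125 + P\right) = \frac{10 \left(-125 - 576\right)}{107} = \frac{10}{107} \left(-701\right) = - \frac{7010}{107}$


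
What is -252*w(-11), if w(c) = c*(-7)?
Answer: -19404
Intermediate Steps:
w(c) = -7*c
-252*w(-11) = -(-1764)*(-11) = -252*77 = -19404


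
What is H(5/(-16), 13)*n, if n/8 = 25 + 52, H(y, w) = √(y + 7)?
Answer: 154*√107 ≈ 1593.0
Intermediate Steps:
H(y, w) = √(7 + y)
n = 616 (n = 8*(25 + 52) = 8*77 = 616)
H(5/(-16), 13)*n = √(7 + 5/(-16))*616 = √(7 + 5*(-1/16))*616 = √(7 - 5/16)*616 = √(107/16)*616 = (√107/4)*616 = 154*√107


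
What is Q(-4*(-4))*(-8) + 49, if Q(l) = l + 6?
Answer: -127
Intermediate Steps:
Q(l) = 6 + l
Q(-4*(-4))*(-8) + 49 = (6 - 4*(-4))*(-8) + 49 = (6 + 16)*(-8) + 49 = 22*(-8) + 49 = -176 + 49 = -127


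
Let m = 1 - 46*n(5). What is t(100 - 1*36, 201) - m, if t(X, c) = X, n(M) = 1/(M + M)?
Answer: 338/5 ≈ 67.600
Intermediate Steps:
n(M) = 1/(2*M)
m = -18/5 (m = 1 - 23/5 = -18/5 ≈ -3.6000)
t(100 - 1*36, 201) - m = (100 - 1*36) - 1*(-18/5) = (100 - 36) + 18/5 = 64 + 18/5 = 338/5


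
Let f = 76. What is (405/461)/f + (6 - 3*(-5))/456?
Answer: 4037/70072 ≈ 0.057612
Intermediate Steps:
(405/461)/f + (6 - 3*(-5))/456 = (405/461)/76 + (6 - 3*(-5))/456 = (405*(1/461))*(1/76) + (6 + 15)*(1/456) = (405/461)*(1/76) + 21*(1/456) = 405/35036 + 7/152 = 4037/70072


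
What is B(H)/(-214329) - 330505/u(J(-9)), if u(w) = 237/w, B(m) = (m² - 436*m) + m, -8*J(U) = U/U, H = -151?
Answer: 23556345563/135455928 ≈ 173.90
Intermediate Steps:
J(U) = -⅛ (J(U) = -U/(8*U) = -⅛*1 = -⅛)
B(m) = m² - 435*m
B(H)/(-214329) - 330505/u(J(-9)) = -151*(-435 - 151)/(-214329) - 330505/(237/(-⅛)) = -151*(-586)*(-1/214329) - 330505/(237*(-8)) = 88486*(-1/214329) - 330505/(-1896) = -88486/214329 - 330505*(-1/1896) = -88486/214329 + 330505/1896 = 23556345563/135455928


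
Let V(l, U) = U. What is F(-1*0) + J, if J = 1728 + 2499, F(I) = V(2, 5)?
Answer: 4232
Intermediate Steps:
F(I) = 5
J = 4227
F(-1*0) + J = 5 + 4227 = 4232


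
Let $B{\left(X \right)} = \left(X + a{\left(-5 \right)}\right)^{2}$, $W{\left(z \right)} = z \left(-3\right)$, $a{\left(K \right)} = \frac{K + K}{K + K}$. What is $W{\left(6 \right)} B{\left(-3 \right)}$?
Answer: $-72$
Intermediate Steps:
$a{\left(K \right)} = 1$ ($a{\left(K \right)} = \frac{2 K}{2 K} = 2 K \frac{1}{2 K} = 1$)
$W{\left(z \right)} = - 3 z$
$B{\left(X \right)} = \left(1 + X\right)^{2}$ ($B{\left(X \right)} = \left(X + 1\right)^{2} = \left(1 + X\right)^{2}$)
$W{\left(6 \right)} B{\left(-3 \right)} = \left(-3\right) 6 \left(1 - 3\right)^{2} = - 18 \left(-2\right)^{2} = \left(-18\right) 4 = -72$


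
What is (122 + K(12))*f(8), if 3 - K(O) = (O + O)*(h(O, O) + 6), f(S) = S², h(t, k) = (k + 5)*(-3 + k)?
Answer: -236224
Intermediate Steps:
h(t, k) = (-3 + k)*(5 + k) (h(t, k) = (5 + k)*(-3 + k) = (-3 + k)*(5 + k))
K(O) = 3 - 2*O*(-9 + O² + 2*O) (K(O) = 3 - (O + O)*((-15 + O² + 2*O) + 6) = 3 - 2*O*(-9 + O² + 2*O))
(122 + K(12))*f(8) = (122 + (3 - 4*12² - 2*12³ + 18*12))*8² = (122 + (3 - 4*144 - 2*1728 + 216))*64 = (122 + (3 - 576 - 3456 + 216))*64 = (122 - 3813)*64 = -3691*64 = -236224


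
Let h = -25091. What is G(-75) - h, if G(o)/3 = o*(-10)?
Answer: 27341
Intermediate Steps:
G(o) = -30*o (G(o) = 3*(o*(-10)) = 3*(-10*o) = -30*o)
G(-75) - h = -30*(-75) - 1*(-25091) = 2250 + 25091 = 27341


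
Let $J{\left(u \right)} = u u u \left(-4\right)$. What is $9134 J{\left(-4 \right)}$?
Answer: $2338304$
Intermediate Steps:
$J{\left(u \right)} = - 4 u^{3}$ ($J{\left(u \right)} = u^{2} u \left(-4\right) = u^{3} \left(-4\right) = - 4 u^{3}$)
$9134 J{\left(-4 \right)} = 9134 \left(- 4 \left(-4\right)^{3}\right) = 9134 \left(\left(-4\right) \left(-64\right)\right) = 9134 \cdot 256 = 2338304$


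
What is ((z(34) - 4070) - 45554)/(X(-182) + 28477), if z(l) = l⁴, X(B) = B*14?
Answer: 142968/2881 ≈ 49.624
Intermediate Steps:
X(B) = 14*B
((z(34) - 4070) - 45554)/(X(-182) + 28477) = ((34⁴ - 4070) - 45554)/(14*(-182) + 28477) = ((1336336 - 4070) - 45554)/(-2548 + 28477) = (1332266 - 45554)/25929 = 1286712*(1/25929) = 142968/2881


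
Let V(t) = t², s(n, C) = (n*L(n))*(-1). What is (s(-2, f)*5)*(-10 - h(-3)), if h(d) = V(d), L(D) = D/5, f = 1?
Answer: 76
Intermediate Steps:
L(D) = D/5 (L(D) = D*(⅕) = D/5)
s(n, C) = -n²/5 (s(n, C) = (n*(n/5))*(-1) = (n²/5)*(-1) = -n²/5)
h(d) = d²
(s(-2, f)*5)*(-10 - h(-3)) = (-⅕*(-2)²*5)*(-10 - 1*(-3)²) = (-⅕*4*5)*(-10 - 1*9) = (-⅘*5)*(-10 - 9) = -4*(-19) = 76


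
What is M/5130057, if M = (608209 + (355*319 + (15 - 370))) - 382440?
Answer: 338659/5130057 ≈ 0.066015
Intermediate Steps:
M = 338659 (M = (608209 + (113245 - 355)) - 382440 = (608209 + 112890) - 382440 = 721099 - 382440 = 338659)
M/5130057 = 338659/5130057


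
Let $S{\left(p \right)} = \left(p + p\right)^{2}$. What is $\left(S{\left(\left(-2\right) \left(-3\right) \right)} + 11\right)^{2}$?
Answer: $24025$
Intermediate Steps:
$S{\left(p \right)} = 4 p^{2}$ ($S{\left(p \right)} = \left(2 p\right)^{2} = 4 p^{2}$)
$\left(S{\left(\left(-2\right) \left(-3\right) \right)} + 11\right)^{2} = \left(4 \left(\left(-2\right) \left(-3\right)\right)^{2} + 11\right)^{2} = \left(4 \cdot 6^{2} + 11\right)^{2} = \left(4 \cdot 36 + 11\right)^{2} = \left(144 + 11\right)^{2} = 155^{2} = 24025$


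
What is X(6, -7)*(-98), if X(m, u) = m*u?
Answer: 4116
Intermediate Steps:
X(6, -7)*(-98) = (6*(-7))*(-98) = -42*(-98) = 4116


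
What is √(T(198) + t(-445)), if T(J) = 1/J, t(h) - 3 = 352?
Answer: √1546402/66 ≈ 18.842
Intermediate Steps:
t(h) = 355 (t(h) = 3 + 352 = 355)
√(T(198) + t(-445)) = √(1/198 + 355) = √(70291/198) = √1546402/66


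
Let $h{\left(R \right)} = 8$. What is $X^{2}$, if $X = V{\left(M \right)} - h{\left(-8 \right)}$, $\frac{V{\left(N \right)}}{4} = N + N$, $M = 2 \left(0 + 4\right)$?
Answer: $3136$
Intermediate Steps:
$M = 8$ ($M = 2 \cdot 4 = 8$)
$V{\left(N \right)} = 8 N$ ($V{\left(N \right)} = 4 \left(N + N\right) = 4 \cdot 2 N = 8 N$)
$X = 56$ ($X = 8 \cdot 8 - 8 = 64 - 8 = 56$)
$X^{2} = 56^{2} = 3136$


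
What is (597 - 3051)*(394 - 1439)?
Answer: 2564430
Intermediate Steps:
(597 - 3051)*(394 - 1439) = -2454*(-1045) = 2564430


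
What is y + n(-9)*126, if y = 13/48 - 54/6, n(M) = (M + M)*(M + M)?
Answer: 1959133/48 ≈ 40815.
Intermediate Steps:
n(M) = 4*M² (n(M) = (2*M)*(2*M) = 4*M²)
y = -419/48 (y = 13*(1/48) - 54*⅙ = 13/48 - 9 = -419/48 ≈ -8.7292)
y + n(-9)*126 = -419/48 + (4*(-9)²)*126 = -419/48 + (4*81)*126 = -419/48 + 324*126 = -419/48 + 40824 = 1959133/48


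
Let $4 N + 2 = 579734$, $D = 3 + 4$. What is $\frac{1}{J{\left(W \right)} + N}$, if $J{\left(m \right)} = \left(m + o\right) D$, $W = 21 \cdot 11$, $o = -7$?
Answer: $\frac{1}{146501} \approx 6.8259 \cdot 10^{-6}$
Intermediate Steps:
$D = 7$
$W = 231$
$J{\left(m \right)} = -49 + 7 m$ ($J{\left(m \right)} = \left(m - 7\right) 7 = \left(-7 + m\right) 7 = -49 + 7 m$)
$N = 144933$ ($N = - \frac{1}{2} + \frac{1}{4} \cdot 579734 = - \frac{1}{2} + \frac{289867}{2} = 144933$)
$\frac{1}{J{\left(W \right)} + N} = \frac{1}{\left(-49 + 7 \cdot 231\right) + 144933} = \frac{1}{\left(-49 + 1617\right) + 144933} = \frac{1}{1568 + 144933} = \frac{1}{146501}$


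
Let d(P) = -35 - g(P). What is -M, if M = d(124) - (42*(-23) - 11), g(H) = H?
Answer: -818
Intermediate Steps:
d(P) = -35 - P
M = 818 (M = (-35 - 1*124) - (42*(-23) - 11) = (-35 - 124) - (-966 - 11) = -159 - 1*(-977) = -159 + 977 = 818)
-M = -1*818 = -818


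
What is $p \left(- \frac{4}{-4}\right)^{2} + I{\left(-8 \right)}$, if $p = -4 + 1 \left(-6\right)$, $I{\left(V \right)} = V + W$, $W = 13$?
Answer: $-5$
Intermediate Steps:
$I{\left(V \right)} = 13 + V$ ($I{\left(V \right)} = V + 13 = 13 + V$)
$p = -10$ ($p = -4 - 6 = -10$)
$p \left(- \frac{4}{-4}\right)^{2} + I{\left(-8 \right)} = - 10 \left(- \frac{4}{-4}\right)^{2} + \left(13 - 8\right) = - 10 \left(\left(-4\right) \left(- \frac{1}{4}\right)\right)^{2} + 5 = - 10 \cdot 1^{2} + 5 = \left(-10\right) 1 + 5 = -10 + 5 = -5$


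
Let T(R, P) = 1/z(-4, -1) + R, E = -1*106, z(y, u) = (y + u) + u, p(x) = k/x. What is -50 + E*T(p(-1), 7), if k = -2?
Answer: -733/3 ≈ -244.33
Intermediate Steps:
p(x) = -2/x
z(y, u) = y + 2*u (z(y, u) = (u + y) + u = y + 2*u)
E = -106
T(R, P) = -⅙ + R (T(R, P) = 1/(-4 + 2*(-1)) + R = 1/(-4 - 2) + R = 1/(-6) + R = -⅙ + R)
-50 + E*T(p(-1), 7) = -50 - 106*(-⅙ - 2/(-1)) = -50 - 106*(-⅙ - 2*(-1)) = -50 - 106*(-⅙ + 2) = -50 - 106*11/6 = -50 - 583/3 = -733/3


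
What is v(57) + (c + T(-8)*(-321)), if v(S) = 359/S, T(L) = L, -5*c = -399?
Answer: 756418/285 ≈ 2654.1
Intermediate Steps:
c = 399/5 (c = -⅕*(-399) = 399/5 ≈ 79.800)
v(57) + (c + T(-8)*(-321)) = 359/57 + (399/5 - 8*(-321)) = 359*(1/57) + (399/5 + 2568) = 359/57 + 13239/5 = 756418/285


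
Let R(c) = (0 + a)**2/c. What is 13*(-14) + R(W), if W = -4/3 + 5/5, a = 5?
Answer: -257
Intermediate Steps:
W = -1/3 (W = -4*1/3 + 5*(1/5) = -4/3 + 1 = -1/3 ≈ -0.33333)
R(c) = 25/c (R(c) = (0 + 5)**2/c = 5**2/c = 25/c)
13*(-14) + R(W) = 13*(-14) + 25/(-1/3) = -182 + 25*(-3) = -182 - 75 = -257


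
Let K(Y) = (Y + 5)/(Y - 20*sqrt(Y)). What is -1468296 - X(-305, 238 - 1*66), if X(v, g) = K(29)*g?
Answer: -544731968/371 + 116960*sqrt(29)/10759 ≈ -1.4682e+6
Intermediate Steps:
K(Y) = (5 + Y)/(Y - 20*sqrt(Y))
X(v, g) = 34*g/(29 - 20*sqrt(29)) (X(v, g) = ((5 + 29)/(29 - 20*sqrt(29)))*g = (34/(29 - 20*sqrt(29)))*g = 34*g/(29 - 20*sqrt(29)))
-1468296 - X(-305, 238 - 1*66) = -1468296 - (-34*(238 - 1*66)/371 - 680*(238 - 1*66)*sqrt(29)/10759) = -1468296 - (-34*(238 - 66)/371 - 680*(238 - 66)*sqrt(29)/10759) = -1468296 - (-34/371*172 - 680/10759*172*sqrt(29)) = -1468296 - (-5848/371 - 116960*sqrt(29)/10759) = -1468296 + (5848/371 + 116960*sqrt(29)/10759) = -544731968/371 + 116960*sqrt(29)/10759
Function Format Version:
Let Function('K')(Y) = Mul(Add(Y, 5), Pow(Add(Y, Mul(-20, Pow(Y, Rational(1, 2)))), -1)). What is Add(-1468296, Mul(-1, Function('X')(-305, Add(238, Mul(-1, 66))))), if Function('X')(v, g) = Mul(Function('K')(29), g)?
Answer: Add(Rational(-544731968, 371), Mul(Rational(116960, 10759), Pow(29, Rational(1, 2)))) ≈ -1.4682e+6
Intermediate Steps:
Function('K')(Y) = Mul(Pow(Add(Y, Mul(-20, Pow(Y, Rational(1, 2)))), -1), Add(5, Y)) (Function('K')(Y) = Mul(Add(5, Y), Pow(Add(Y, Mul(-20, Pow(Y, Rational(1, 2)))), -1)) = Mul(Pow(Add(Y, Mul(-20, Pow(Y, Rational(1, 2)))), -1), Add(5, Y)))
Function('X')(v, g) = Mul(34, g, Pow(Add(29, Mul(-20, Pow(29, Rational(1, 2)))), -1)) (Function('X')(v, g) = Mul(Mul(Pow(Add(29, Mul(-20, Pow(29, Rational(1, 2)))), -1), Add(5, 29)), g) = Mul(Mul(Pow(Add(29, Mul(-20, Pow(29, Rational(1, 2)))), -1), 34), g) = Mul(Mul(34, Pow(Add(29, Mul(-20, Pow(29, Rational(1, 2)))), -1)), g) = Mul(34, g, Pow(Add(29, Mul(-20, Pow(29, Rational(1, 2)))), -1)))
Add(-1468296, Mul(-1, Function('X')(-305, Add(238, Mul(-1, 66))))) = Add(-1468296, Mul(-1, Add(Mul(Rational(-34, 371), Add(238, Mul(-1, 66))), Mul(Rational(-680, 10759), Add(238, Mul(-1, 66)), Pow(29, Rational(1, 2)))))) = Add(-1468296, Mul(-1, Add(Mul(Rational(-34, 371), Add(238, -66)), Mul(Rational(-680, 10759), Add(238, -66), Pow(29, Rational(1, 2)))))) = Add(-1468296, Mul(-1, Add(Mul(Rational(-34, 371), 172), Mul(Rational(-680, 10759), 172, Pow(29, Rational(1, 2)))))) = Add(-1468296, Mul(-1, Add(Rational(-5848, 371), Mul(Rational(-116960, 10759), Pow(29, Rational(1, 2)))))) = Add(-1468296, Add(Rational(5848, 371), Mul(Rational(116960, 10759), Pow(29, Rational(1, 2))))) = Add(Rational(-544731968, 371), Mul(Rational(116960, 10759), Pow(29, Rational(1, 2))))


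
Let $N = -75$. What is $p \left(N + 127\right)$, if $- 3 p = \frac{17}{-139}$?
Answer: $\frac{884}{417} \approx 2.1199$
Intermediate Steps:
$p = \frac{17}{417}$ ($p = - \frac{17 \frac{1}{-139}}{3} = - \frac{17 \left(- \frac{1}{139}\right)}{3} = \left(- \frac{1}{3}\right) \left(- \frac{17}{139}\right) = \frac{17}{417} \approx 0.040767$)
$p \left(N + 127\right) = \frac{17 \left(-75 + 127\right)}{417} = \frac{17}{417} \cdot 52 = \frac{884}{417}$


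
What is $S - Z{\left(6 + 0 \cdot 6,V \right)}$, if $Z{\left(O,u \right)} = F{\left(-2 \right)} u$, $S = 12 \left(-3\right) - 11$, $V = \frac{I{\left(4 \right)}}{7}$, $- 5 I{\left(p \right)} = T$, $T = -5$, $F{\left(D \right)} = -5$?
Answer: $- \frac{324}{7} \approx -46.286$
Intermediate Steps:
$I{\left(p \right)} = 1$ ($I{\left(p \right)} = \left(- \frac{1}{5}\right) \left(-5\right) = 1$)
$V = \frac{1}{7}$ ($V = 1 \cdot \frac{1}{7} = \frac{1}{7} \approx 0.14286$)
$S = -47$ ($S = -36 - 11 = -47$)
$Z{\left(O,u \right)} = - 5 u$
$S - Z{\left(6 + 0 \cdot 6,V \right)} = -47 - \left(-5\right) \frac{1}{7} = -47 - - \frac{5}{7} = -47 + \frac{5}{7} = - \frac{324}{7}$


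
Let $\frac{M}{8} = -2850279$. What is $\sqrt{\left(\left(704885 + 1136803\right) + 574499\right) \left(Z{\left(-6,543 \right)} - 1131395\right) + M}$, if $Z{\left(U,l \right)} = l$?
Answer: $2 i \sqrt{683093175889} \approx 1.653 \cdot 10^{6} i$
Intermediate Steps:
$M = -22802232$ ($M = 8 \left(-2850279\right) = -22802232$)
$\sqrt{\left(\left(704885 + 1136803\right) + 574499\right) \left(Z{\left(-6,543 \right)} - 1131395\right) + M} = \sqrt{\left(\left(704885 + 1136803\right) + 574499\right) \left(543 - 1131395\right) - 22802232} = \sqrt{\left(1841688 + 574499\right) \left(-1130852\right) - 22802232} = \sqrt{2416187 \left(-1130852\right) - 22802232} = \sqrt{-2732349901324 - 22802232} = \sqrt{-2732372703556} = 2 i \sqrt{683093175889}$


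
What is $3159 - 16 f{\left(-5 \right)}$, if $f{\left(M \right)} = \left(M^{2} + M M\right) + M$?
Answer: $2439$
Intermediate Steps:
$f{\left(M \right)} = M + 2 M^{2}$ ($f{\left(M \right)} = \left(M^{2} + M^{2}\right) + M = 2 M^{2} + M = M + 2 M^{2}$)
$3159 - 16 f{\left(-5 \right)} = 3159 - 16 \left(- 5 \left(1 + 2 \left(-5\right)\right)\right) = 3159 - 16 \left(- 5 \left(1 - 10\right)\right) = 3159 - 16 \left(\left(-5\right) \left(-9\right)\right) = 3159 - 720 = 2439$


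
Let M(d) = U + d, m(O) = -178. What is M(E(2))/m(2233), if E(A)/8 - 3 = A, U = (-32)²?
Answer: -532/89 ≈ -5.9775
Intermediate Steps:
U = 1024
E(A) = 24 + 8*A
M(d) = 1024 + d
M(E(2))/m(2233) = (1024 + (24 + 8*2))/(-178) = (1024 + (24 + 16))*(-1/178) = (1024 + 40)*(-1/178) = 1064*(-1/178) = -532/89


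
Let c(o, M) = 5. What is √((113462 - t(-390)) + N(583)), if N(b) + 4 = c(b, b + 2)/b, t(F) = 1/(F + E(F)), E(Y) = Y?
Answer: √5865451998890055/227370 ≈ 336.84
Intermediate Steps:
t(F) = 1/(2*F) (t(F) = 1/(F + F) = 1/(2*F))
N(b) = -4 + 5/b
√((113462 - t(-390)) + N(583)) = √((113462 - 1/(2*(-390))) + (-4 + 5/583)) = √((113462 - (-1)/(2*390)) + (-4 + 5*(1/583))) = √((113462 - 1*(-1/780)) + (-4 + 5/583)) = √((113462 + 1/780) - 2327/583) = √(88500361/780 - 2327/583) = √(51593895403/454740) = √5865451998890055/227370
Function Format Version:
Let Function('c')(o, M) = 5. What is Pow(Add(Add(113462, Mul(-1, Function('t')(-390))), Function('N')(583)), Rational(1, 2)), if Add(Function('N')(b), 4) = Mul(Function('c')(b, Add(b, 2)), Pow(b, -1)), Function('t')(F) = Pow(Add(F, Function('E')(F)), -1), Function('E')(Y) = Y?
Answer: Mul(Rational(1, 227370), Pow(5865451998890055, Rational(1, 2))) ≈ 336.84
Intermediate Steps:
Function('t')(F) = Mul(Rational(1, 2), Pow(F, -1)) (Function('t')(F) = Pow(Add(F, F), -1) = Pow(Mul(2, F), -1) = Mul(Rational(1, 2), Pow(F, -1)))
Function('N')(b) = Add(-4, Mul(5, Pow(b, -1)))
Pow(Add(Add(113462, Mul(-1, Function('t')(-390))), Function('N')(583)), Rational(1, 2)) = Pow(Add(Add(113462, Mul(-1, Mul(Rational(1, 2), Pow(-390, -1)))), Add(-4, Mul(5, Pow(583, -1)))), Rational(1, 2)) = Pow(Add(Add(113462, Mul(-1, Mul(Rational(1, 2), Rational(-1, 390)))), Add(-4, Mul(5, Rational(1, 583)))), Rational(1, 2)) = Pow(Add(Add(113462, Mul(-1, Rational(-1, 780))), Add(-4, Rational(5, 583))), Rational(1, 2)) = Pow(Add(Add(113462, Rational(1, 780)), Rational(-2327, 583)), Rational(1, 2)) = Pow(Add(Rational(88500361, 780), Rational(-2327, 583)), Rational(1, 2)) = Pow(Rational(51593895403, 454740), Rational(1, 2)) = Mul(Rational(1, 227370), Pow(5865451998890055, Rational(1, 2)))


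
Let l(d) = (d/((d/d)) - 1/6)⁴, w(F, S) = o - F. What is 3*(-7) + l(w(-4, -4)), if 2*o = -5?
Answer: -1445/81 ≈ -17.840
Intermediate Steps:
o = -5/2 (o = (½)*(-5) = -5/2 ≈ -2.5000)
w(F, S) = -5/2 - F
l(d) = (-⅙ + d)⁴ (l(d) = (d/1 - 1*⅙)⁴ = (d*1 - ⅙)⁴ = (d - ⅙)⁴ = (-⅙ + d)⁴)
3*(-7) + l(w(-4, -4)) = 3*(-7) + (-1 + 6*(-5/2 - 1*(-4)))⁴/1296 = -21 + (-1 + 6*(-5/2 + 4))⁴/1296 = -21 + (-1 + 6*(3/2))⁴/1296 = -21 + (-1 + 9)⁴/1296 = -21 + (1/1296)*8⁴ = -21 + (1/1296)*4096 = -21 + 256/81 = -1445/81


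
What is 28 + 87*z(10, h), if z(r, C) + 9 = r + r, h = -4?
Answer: 985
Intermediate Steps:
z(r, C) = -9 + 2*r (z(r, C) = -9 + (r + r) = -9 + 2*r)
28 + 87*z(10, h) = 28 + 87*(-9 + 2*10) = 28 + 87*(-9 + 20) = 28 + 87*11 = 28 + 957 = 985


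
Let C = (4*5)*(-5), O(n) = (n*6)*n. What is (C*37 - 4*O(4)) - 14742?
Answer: -18826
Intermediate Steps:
O(n) = 6*n² (O(n) = (6*n)*n = 6*n²)
C = -100 (C = 20*(-5) = -100)
(C*37 - 4*O(4)) - 14742 = (-100*37 - 24*4²) - 14742 = (-3700 - 24*16) - 14742 = (-3700 - 4*96) - 14742 = (-3700 - 384) - 14742 = -4084 - 14742 = -18826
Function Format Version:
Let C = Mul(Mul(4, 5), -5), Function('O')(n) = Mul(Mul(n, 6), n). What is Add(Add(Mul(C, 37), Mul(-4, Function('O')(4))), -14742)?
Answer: -18826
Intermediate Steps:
Function('O')(n) = Mul(6, Pow(n, 2)) (Function('O')(n) = Mul(Mul(6, n), n) = Mul(6, Pow(n, 2)))
C = -100 (C = Mul(20, -5) = -100)
Add(Add(Mul(C, 37), Mul(-4, Function('O')(4))), -14742) = Add(Add(Mul(-100, 37), Mul(-4, Mul(6, Pow(4, 2)))), -14742) = Add(Add(-3700, Mul(-4, Mul(6, 16))), -14742) = Add(Add(-3700, Mul(-4, 96)), -14742) = Add(Add(-3700, -384), -14742) = Add(-4084, -14742) = -18826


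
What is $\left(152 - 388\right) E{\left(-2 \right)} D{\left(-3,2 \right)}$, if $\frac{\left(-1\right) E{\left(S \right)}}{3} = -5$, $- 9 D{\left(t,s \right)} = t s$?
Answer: $-2360$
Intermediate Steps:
$D{\left(t,s \right)} = - \frac{s t}{9}$ ($D{\left(t,s \right)} = - \frac{t s}{9} = - \frac{s t}{9}$)
$E{\left(S \right)} = 15$ ($E{\left(S \right)} = \left(-3\right) \left(-5\right) = 15$)
$\left(152 - 388\right) E{\left(-2 \right)} D{\left(-3,2 \right)} = \left(152 - 388\right) 15 \left(\left(- \frac{1}{9}\right) 2 \left(-3\right)\right) = - 236 \cdot 15 \cdot \frac{2}{3} = \left(-236\right) 10 = -2360$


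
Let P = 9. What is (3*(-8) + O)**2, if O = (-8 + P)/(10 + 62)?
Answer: 2982529/5184 ≈ 575.33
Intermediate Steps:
O = 1/72 (O = (-8 + 9)/(10 + 62) = 1/72 ≈ 0.013889)
(3*(-8) + O)**2 = (3*(-8) + 1/72)**2 = (-24 + 1/72)**2 = (-1727/72)**2 = 2982529/5184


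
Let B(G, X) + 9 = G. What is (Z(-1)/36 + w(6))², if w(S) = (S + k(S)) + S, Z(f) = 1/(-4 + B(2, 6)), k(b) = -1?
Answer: 18966025/156816 ≈ 120.94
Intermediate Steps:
B(G, X) = -9 + G
Z(f) = -1/11 (Z(f) = 1/(-4 + (-9 + 2)) = 1/(-4 - 7) = 1/(-11) = -1/11)
w(S) = -1 + 2*S (w(S) = (S - 1) + S = (-1 + S) + S = -1 + 2*S)
(Z(-1)/36 + w(6))² = (-1/11/36 + (-1 + 2*6))² = (-1/11*1/36 + (-1 + 12))² = (-1/396 + 11)² = (4355/396)² = 18966025/156816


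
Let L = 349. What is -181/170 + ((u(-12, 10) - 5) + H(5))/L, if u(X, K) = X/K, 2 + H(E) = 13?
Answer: -62353/59330 ≈ -1.0510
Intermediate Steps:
H(E) = 11 (H(E) = -2 + 13 = 11)
-181/170 + ((u(-12, 10) - 5) + H(5))/L = -181/170 + ((-12/10 - 5) + 11)/349 = -181*1/170 + ((-12*⅒ - 5) + 11)*(1/349) = -181/170 + ((-6/5 - 5) + 11)*(1/349) = -181/170 + (-31/5 + 11)*(1/349) = -181/170 + (24/5)*(1/349) = -181/170 + 24/1745 = -62353/59330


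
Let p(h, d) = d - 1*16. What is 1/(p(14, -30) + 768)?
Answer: 1/722 ≈ 0.0013850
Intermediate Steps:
p(h, d) = -16 + d (p(h, d) = d - 16 = -16 + d)
1/(p(14, -30) + 768) = 1/((-16 - 30) + 768) = 1/(-46 + 768) = 1/722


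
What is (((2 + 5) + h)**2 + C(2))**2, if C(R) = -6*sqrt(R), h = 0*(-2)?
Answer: 2473 - 588*sqrt(2) ≈ 1641.4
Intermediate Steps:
h = 0
(((2 + 5) + h)**2 + C(2))**2 = (((2 + 5) + 0)**2 - 6*sqrt(2))**2 = ((7 + 0)**2 - 6*sqrt(2))**2 = (7**2 - 6*sqrt(2))**2 = (49 - 6*sqrt(2))**2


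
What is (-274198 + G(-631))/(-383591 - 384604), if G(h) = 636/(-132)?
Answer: 3016231/8450145 ≈ 0.35694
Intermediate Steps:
G(h) = -53/11 (G(h) = 636*(-1/132) = -53/11)
(-274198 + G(-631))/(-383591 - 384604) = (-274198 - 53/11)/(-383591 - 384604) = -3016231/11/(-768195) = -3016231/11*(-1/768195) = 3016231/8450145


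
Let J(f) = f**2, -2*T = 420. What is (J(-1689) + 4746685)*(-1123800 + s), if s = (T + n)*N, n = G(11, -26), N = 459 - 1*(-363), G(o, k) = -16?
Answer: -9951969314232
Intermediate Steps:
T = -210 (T = -1/2*420 = -210)
N = 822 (N = 459 + 363 = 822)
n = -16
s = -185772 (s = (-210 - 16)*822 = -226*822 = -185772)
(J(-1689) + 4746685)*(-1123800 + s) = ((-1689)**2 + 4746685)*(-1123800 - 185772) = (2852721 + 4746685)*(-1309572) = 7599406*(-1309572) = -9951969314232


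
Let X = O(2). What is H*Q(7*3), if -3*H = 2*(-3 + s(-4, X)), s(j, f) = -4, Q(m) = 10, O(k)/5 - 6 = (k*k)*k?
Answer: 140/3 ≈ 46.667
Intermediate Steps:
O(k) = 30 + 5*k³ (O(k) = 30 + 5*((k*k)*k) = 30 + 5*(k²*k) = 30 + 5*k³)
X = 70 (X = 30 + 5*2³ = 30 + 5*8 = 30 + 40 = 70)
H = 14/3 (H = -2*(-3 - 4)/3 = -2*(-7)/3 = -⅓*(-14) = 14/3 ≈ 4.6667)
H*Q(7*3) = (14/3)*10 = 140/3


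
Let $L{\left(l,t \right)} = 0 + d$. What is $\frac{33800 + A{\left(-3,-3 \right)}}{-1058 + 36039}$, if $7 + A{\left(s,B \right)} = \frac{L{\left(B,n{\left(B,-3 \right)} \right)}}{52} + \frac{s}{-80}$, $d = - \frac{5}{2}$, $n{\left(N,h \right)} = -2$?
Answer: $\frac{35144709}{36380240} \approx 0.96604$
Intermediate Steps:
$d = - \frac{5}{2}$ ($d = \left(-5\right) \frac{1}{2} = - \frac{5}{2} \approx -2.5$)
$L{\left(l,t \right)} = - \frac{5}{2}$ ($L{\left(l,t \right)} = 0 - \frac{5}{2} = - \frac{5}{2}$)
$A{\left(s,B \right)} = - \frac{733}{104} - \frac{s}{80}$ ($A{\left(s,B \right)} = -7 + \left(- \frac{5}{2 \cdot 52} + \frac{s}{-80}\right) = -7 + \left(\left(- \frac{5}{2}\right) \frac{1}{52} + s \left(- \frac{1}{80}\right)\right) = -7 - \left(\frac{5}{104} + \frac{s}{80}\right) = - \frac{733}{104} - \frac{s}{80}$)
$\frac{33800 + A{\left(-3,-3 \right)}}{-1058 + 36039} = \frac{33800 - \frac{7291}{1040}}{-1058 + 36039} = \frac{33800 + \left(- \frac{733}{104} + \frac{3}{80}\right)}{34981} = \left(33800 - \frac{7291}{1040}\right) \frac{1}{34981} = \frac{35144709}{1040} \cdot \frac{1}{34981} = \frac{35144709}{36380240}$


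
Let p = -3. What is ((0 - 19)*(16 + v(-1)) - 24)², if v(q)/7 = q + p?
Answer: 41616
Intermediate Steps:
v(q) = -21 + 7*q (v(q) = 7*(q - 3) = 7*(-3 + q) = -21 + 7*q)
((0 - 19)*(16 + v(-1)) - 24)² = ((0 - 19)*(16 + (-21 + 7*(-1))) - 24)² = (-19*(16 + (-21 - 7)) - 24)² = (-19*(16 - 28) - 24)² = (-19*(-12) - 24)² = (228 - 24)² = 204² = 41616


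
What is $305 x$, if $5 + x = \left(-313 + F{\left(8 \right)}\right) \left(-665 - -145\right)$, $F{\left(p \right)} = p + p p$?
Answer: $38221075$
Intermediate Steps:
$F{\left(p \right)} = p + p^{2}$
$x = 125315$ ($x = -5 + \left(-313 + 8 \left(1 + 8\right)\right) \left(-665 - -145\right) = -5 + \left(-313 + 8 \cdot 9\right) \left(-665 + \left(-243 + 388\right)\right) = -5 + \left(-313 + 72\right) \left(-665 + 145\right) = -5 - -125320 = -5 + 125320 = 125315$)
$305 x = 305 \cdot 125315 = 38221075$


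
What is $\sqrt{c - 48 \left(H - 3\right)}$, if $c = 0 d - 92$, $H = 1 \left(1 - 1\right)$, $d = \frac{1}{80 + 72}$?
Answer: $2 \sqrt{13} \approx 7.2111$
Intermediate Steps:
$d = \frac{1}{152} \approx 0.0065789$
$H = 0$ ($H = 1 \cdot 0 = 0$)
$c = -92$ ($c = 0 \cdot \frac{1}{152} - 92 = 0 - 92 = -92$)
$\sqrt{c - 48 \left(H - 3\right)} = \sqrt{-92 - 48 \left(0 - 3\right)} = \sqrt{-92 - -144} = \sqrt{-92 + 144} = \sqrt{52} = 2 \sqrt{13}$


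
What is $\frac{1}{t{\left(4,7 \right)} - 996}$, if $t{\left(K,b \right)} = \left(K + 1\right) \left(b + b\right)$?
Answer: $- \frac{1}{926} \approx -0.0010799$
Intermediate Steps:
$t{\left(K,b \right)} = 2 b \left(1 + K\right)$ ($t{\left(K,b \right)} = \left(1 + K\right) 2 b = 2 b \left(1 + K\right)$)
$\frac{1}{t{\left(4,7 \right)} - 996} = \frac{1}{2 \cdot 7 \left(1 + 4\right) - 996} = \frac{1}{2 \cdot 7 \cdot 5 - 996} = \frac{1}{70 - 996} = \frac{1}{-926} = - \frac{1}{926}$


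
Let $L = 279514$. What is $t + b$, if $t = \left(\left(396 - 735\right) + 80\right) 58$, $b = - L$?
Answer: $-294536$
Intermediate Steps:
$b = -279514$ ($b = \left(-1\right) 279514 = -279514$)
$t = -15022$ ($t = \left(-339 + 80\right) 58 = \left(-259\right) 58 = -15022$)
$t + b = -15022 - 279514 = -294536$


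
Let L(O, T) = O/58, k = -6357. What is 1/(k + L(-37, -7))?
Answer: -58/368743 ≈ -0.00015729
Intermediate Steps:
L(O, T) = O/58 (L(O, T) = O*(1/58) = O/58)
1/(k + L(-37, -7)) = 1/(-6357 + (1/58)*(-37)) = 1/(-6357 - 37/58) = 1/(-368743/58) = -58/368743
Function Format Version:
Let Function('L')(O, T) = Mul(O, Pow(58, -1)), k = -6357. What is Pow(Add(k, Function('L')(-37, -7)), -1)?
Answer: Rational(-58, 368743) ≈ -0.00015729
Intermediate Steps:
Function('L')(O, T) = Mul(Rational(1, 58), O) (Function('L')(O, T) = Mul(O, Rational(1, 58)) = Mul(Rational(1, 58), O))
Pow(Add(k, Function('L')(-37, -7)), -1) = Pow(Add(-6357, Mul(Rational(1, 58), -37)), -1) = Pow(Add(-6357, Rational(-37, 58)), -1) = Pow(Rational(-368743, 58), -1) = Rational(-58, 368743)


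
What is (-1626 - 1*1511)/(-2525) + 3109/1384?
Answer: 12191833/3494600 ≈ 3.4888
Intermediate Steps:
(-1626 - 1*1511)/(-2525) + 3109/1384 = (-1626 - 1511)*(-1/2525) + 3109*(1/1384) = -3137*(-1/2525) + 3109/1384 = 3137/2525 + 3109/1384 = 12191833/3494600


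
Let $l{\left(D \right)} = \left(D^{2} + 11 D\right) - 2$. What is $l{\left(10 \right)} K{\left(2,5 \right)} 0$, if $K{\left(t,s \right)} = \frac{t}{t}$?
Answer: $0$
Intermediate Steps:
$K{\left(t,s \right)} = 1$
$l{\left(D \right)} = -2 + D^{2} + 11 D$
$l{\left(10 \right)} K{\left(2,5 \right)} 0 = \left(-2 + 10^{2} + 11 \cdot 10\right) 1 \cdot 0 = \left(-2 + 100 + 110\right) 1 \cdot 0 = 208 \cdot 1 \cdot 0 = 208 \cdot 0 = 0$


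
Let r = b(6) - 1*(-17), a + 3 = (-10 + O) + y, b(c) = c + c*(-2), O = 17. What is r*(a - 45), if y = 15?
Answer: -286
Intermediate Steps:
b(c) = -c (b(c) = c - 2*c = -c)
a = 19 (a = -3 + ((-10 + 17) + 15) = -3 + (7 + 15) = -3 + 22 = 19)
r = 11 (r = -1*6 - 1*(-17) = -6 + 17 = 11)
r*(a - 45) = 11*(19 - 45) = 11*(-26) = -286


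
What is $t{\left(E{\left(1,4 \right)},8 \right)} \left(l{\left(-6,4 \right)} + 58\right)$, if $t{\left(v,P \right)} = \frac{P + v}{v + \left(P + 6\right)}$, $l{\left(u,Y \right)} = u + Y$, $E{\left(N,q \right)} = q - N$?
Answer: $\frac{616}{17} \approx 36.235$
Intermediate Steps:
$l{\left(u,Y \right)} = Y + u$
$t{\left(v,P \right)} = \frac{P + v}{6 + P + v}$ ($t{\left(v,P \right)} = \frac{P + v}{v + \left(6 + P\right)} = \frac{P + v}{6 + P + v}$)
$t{\left(E{\left(1,4 \right)},8 \right)} \left(l{\left(-6,4 \right)} + 58\right) = \frac{8 + \left(4 - 1\right)}{6 + 8 + \left(4 - 1\right)} \left(\left(4 - 6\right) + 58\right) = \frac{8 + \left(4 - 1\right)}{6 + 8 + \left(4 - 1\right)} \left(-2 + 58\right) = \frac{8 + 3}{6 + 8 + 3} \cdot 56 = \frac{1}{17} \cdot 11 \cdot 56 = \frac{11}{17} \cdot 56 = \frac{616}{17}$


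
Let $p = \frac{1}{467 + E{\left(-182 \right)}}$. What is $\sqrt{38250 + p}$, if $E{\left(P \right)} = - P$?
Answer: $\frac{\sqrt{16110938899}}{649} \approx 195.58$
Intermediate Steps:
$p = \frac{1}{649}$ ($p = \frac{1}{467 - -182} = \frac{1}{467 + 182} = \frac{1}{649} \approx 0.0015408$)
$\sqrt{38250 + p} = \sqrt{38250 + \frac{1}{649}} = \sqrt{\frac{24824251}{649}} = \frac{\sqrt{16110938899}}{649}$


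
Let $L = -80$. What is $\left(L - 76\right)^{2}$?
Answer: $24336$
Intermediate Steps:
$\left(L - 76\right)^{2} = \left(-80 - 76\right)^{2} = \left(-156\right)^{2} = 24336$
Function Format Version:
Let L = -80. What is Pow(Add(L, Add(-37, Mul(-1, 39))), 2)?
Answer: 24336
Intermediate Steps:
Pow(Add(L, Add(-37, Mul(-1, 39))), 2) = Pow(Add(-80, Add(-37, Mul(-1, 39))), 2) = Pow(Add(-80, Add(-37, -39)), 2) = Pow(Add(-80, -76), 2) = Pow(-156, 2) = 24336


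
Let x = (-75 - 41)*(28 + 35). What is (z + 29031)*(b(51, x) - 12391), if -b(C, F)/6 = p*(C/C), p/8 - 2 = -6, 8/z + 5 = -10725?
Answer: -1900010242889/5365 ≈ -3.5415e+8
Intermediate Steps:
z = -4/5365 (z = 8/(-5 - 10725) = 8/(-10730) = 8*(-1/10730) = -4/5365 ≈ -0.00074557)
p = -32 (p = 16 + 8*(-6) = 16 - 48 = -32)
x = -7308 (x = -116*63 = -7308)
b(C, F) = 192 (b(C, F) = -(-192)*C/C = -(-192) = -6*(-32) = 192)
(z + 29031)*(b(51, x) - 12391) = (-4/5365 + 29031)*(192 - 12391) = (155751311/5365)*(-12199) = -1900010242889/5365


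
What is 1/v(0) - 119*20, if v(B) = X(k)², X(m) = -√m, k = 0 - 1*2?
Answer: -4761/2 ≈ -2380.5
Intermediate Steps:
k = -2 (k = 0 - 2 = -2)
v(B) = -2 (v(B) = (-√(-2))² = (-I*√2)² = -2)
1/v(0) - 119*20 = 1/(-2) - 119*20 = -½ - 2380 = -4761/2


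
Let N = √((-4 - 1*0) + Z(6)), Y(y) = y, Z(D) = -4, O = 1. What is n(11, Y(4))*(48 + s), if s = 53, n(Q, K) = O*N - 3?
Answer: -303 + 202*I*√2 ≈ -303.0 + 285.67*I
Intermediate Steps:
N = 2*I*√2 (N = √((-4 - 1*0) - 4) = √((-4 + 0) - 4) = √(-4 - 4) = √(-8) = 2*I*√2 ≈ 2.8284*I)
n(Q, K) = -3 + 2*I*√2 (n(Q, K) = 1*(2*I*√2) - 3 = 2*I*√2 - 3 = -3 + 2*I*√2)
n(11, Y(4))*(48 + s) = (-3 + 2*I*√2)*(48 + 53) = (-3 + 2*I*√2)*101 = -303 + 202*I*√2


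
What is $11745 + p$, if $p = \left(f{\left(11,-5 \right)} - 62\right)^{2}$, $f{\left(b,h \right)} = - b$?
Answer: $17074$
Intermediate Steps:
$p = 5329$ ($p = \left(\left(-1\right) 11 - 62\right)^{2} = \left(-11 - 62\right)^{2} = \left(-73\right)^{2} = 5329$)
$11745 + p = 11745 + 5329 = 17074$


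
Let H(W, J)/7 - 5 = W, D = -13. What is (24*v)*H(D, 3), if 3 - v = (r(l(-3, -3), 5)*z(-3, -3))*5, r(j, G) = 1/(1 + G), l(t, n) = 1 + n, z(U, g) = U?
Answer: -7392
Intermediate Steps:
H(W, J) = 35 + 7*W
v = 11/2 (v = 3 - -3/(1 + 5)*5 = 3 - -3/6*5 = 3 - (⅙)*(-3)*5 = 3 - (-1)*5/2 = 3 - 1*(-5/2) = 3 + 5/2 = 11/2 ≈ 5.5000)
(24*v)*H(D, 3) = (24*(11/2))*(35 + 7*(-13)) = 132*(35 - 91) = 132*(-56) = -7392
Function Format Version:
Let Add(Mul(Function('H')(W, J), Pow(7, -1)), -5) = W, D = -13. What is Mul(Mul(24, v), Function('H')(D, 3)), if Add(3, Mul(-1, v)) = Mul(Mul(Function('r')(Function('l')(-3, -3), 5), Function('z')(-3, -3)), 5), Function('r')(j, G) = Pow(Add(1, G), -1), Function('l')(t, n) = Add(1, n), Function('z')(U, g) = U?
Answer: -7392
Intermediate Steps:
Function('H')(W, J) = Add(35, Mul(7, W))
v = Rational(11, 2) (v = Add(3, Mul(-1, Mul(Mul(Pow(Add(1, 5), -1), -3), 5))) = Add(3, Mul(-1, Mul(Mul(Pow(6, -1), -3), 5))) = Add(3, Mul(-1, Mul(Mul(Rational(1, 6), -3), 5))) = Add(3, Mul(-1, Mul(Rational(-1, 2), 5))) = Add(3, Mul(-1, Rational(-5, 2))) = Add(3, Rational(5, 2)) = Rational(11, 2) ≈ 5.5000)
Mul(Mul(24, v), Function('H')(D, 3)) = Mul(Mul(24, Rational(11, 2)), Add(35, Mul(7, -13))) = Mul(132, Add(35, -91)) = Mul(132, -56) = -7392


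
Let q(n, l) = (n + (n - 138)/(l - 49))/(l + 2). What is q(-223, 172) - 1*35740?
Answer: -382467635/10701 ≈ -35741.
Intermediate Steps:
q(n, l) = (n + (-138 + n)/(-49 + l))/(2 + l)
q(-223, 172) - 1*35740 = (138 + 48*(-223) - 1*172*(-223))/(98 - 1*172² + 47*172) - 1*35740 = (138 - 10704 + 38356)/(98 - 1*29584 + 8084) - 35740 = 27790/(98 - 29584 + 8084) - 35740 = 27790/(-21402) - 35740 = -1/21402*27790 - 35740 = -13895/10701 - 35740 = -382467635/10701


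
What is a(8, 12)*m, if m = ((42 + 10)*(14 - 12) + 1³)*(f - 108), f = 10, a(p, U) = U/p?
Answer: -15435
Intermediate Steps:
m = -10290 (m = ((42 + 10)*(14 - 12) + 1³)*(10 - 108) = (52*2 + 1)*(-98) = (104 + 1)*(-98) = 105*(-98) = -10290)
a(8, 12)*m = (12/8)*(-10290) = (12*(⅛))*(-10290) = (3/2)*(-10290) = -15435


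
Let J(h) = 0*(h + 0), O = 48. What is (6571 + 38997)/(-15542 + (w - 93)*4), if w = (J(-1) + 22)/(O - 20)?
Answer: -19936/6961 ≈ -2.8640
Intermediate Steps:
J(h) = 0 (J(h) = 0*h = 0)
w = 11/14 (w = (0 + 22)/(48 - 20) = 22/28 = 22*(1/28) = 11/14 ≈ 0.78571)
(6571 + 38997)/(-15542 + (w - 93)*4) = (6571 + 38997)/(-15542 + (11/14 - 93)*4) = 45568/(-15542 - 1291/14*4) = 45568/(-15542 - 2582/7) = 45568/(-111376/7) = 45568*(-7/111376) = -19936/6961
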